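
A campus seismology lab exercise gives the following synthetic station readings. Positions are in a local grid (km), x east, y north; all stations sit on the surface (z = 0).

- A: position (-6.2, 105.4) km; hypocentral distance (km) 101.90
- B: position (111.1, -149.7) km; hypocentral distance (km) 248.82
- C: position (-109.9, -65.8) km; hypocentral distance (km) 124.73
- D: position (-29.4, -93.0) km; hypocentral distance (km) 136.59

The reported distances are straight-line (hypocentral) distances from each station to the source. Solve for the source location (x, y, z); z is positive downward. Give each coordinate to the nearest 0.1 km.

Each station gives a sphere (x−x_i)² + (y−y_i)² + z² = d_i² (stations at z=0).
Subtracting the A sphere from B and C: z² cancels, leaving linear equations in x and y:
234.6 x − 510.2 y = -27922.08
-207.4 x − 342.4 y = 86.09
Solving: x ≈ -51.597, y ≈ 31.002 km (keep extra digits for the depth step; rounded: -51.6, 31.0).
Then from the A sphere: z² = 101.90² − (x + 6.2)² − (y − 105.4)² with x = -51.597, y = 31.002, so z ≈ 52.798 ≈ 52.8 km.
Check against D (with the unrounded solution): distance 136.59 ≈ 136.59 km. ✓

x ≈ -51.6 km, y ≈ 31.0 km, depth ≈ 52.8 km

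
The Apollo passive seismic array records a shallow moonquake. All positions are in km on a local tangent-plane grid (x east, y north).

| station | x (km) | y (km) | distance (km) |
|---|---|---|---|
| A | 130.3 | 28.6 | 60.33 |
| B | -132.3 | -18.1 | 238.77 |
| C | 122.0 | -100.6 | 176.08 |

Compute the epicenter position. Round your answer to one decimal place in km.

(88.7, 72.3)

Circle about each station: (x − 130.3)² + (y − 28.6)² = 60.33²; (x + 132.3)² + (y + 18.1)² = 238.77²; (x − 122.0)² + (y + 100.6)² = 176.08².
Subtracting pairs of circle equations eliminates x²+y² and gives linear equations (the radical axes):
-525.2 x − 93.4 y = -53336.55
-16.6 x − 258.4 y = -20156.15
Solving the 2×2 system: x ≈ 88.7, y ≈ 72.3 km.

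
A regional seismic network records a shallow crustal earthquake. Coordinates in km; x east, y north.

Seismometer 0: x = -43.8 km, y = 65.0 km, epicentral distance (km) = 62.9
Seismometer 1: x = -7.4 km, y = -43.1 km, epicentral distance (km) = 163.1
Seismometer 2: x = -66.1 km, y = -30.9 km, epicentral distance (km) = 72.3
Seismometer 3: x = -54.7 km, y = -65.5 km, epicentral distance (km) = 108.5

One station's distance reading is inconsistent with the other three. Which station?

Seismometer 1

Solve using three stations at a time. Using Seismometer 0, Seismometer 2, Seismometer 3 (subtract circle equations pairwise → linear system) gives (x, y) ≈ (-98.5, 33.8).
Distances from that point to each station vs reported:
  Seismometer 0: calculated 63.0 vs reported 62.9 → residual 0.1 km
  Seismometer 1: calculated 119.3 vs reported 163.1 → residual 43.8 km
  Seismometer 2: calculated 72.4 vs reported 72.3 → residual 0.1 km
  Seismometer 3: calculated 108.6 vs reported 108.5 → residual 0.1 km
Seismometer 0, Seismometer 2, Seismometer 3 are mutually consistent (residuals ≈ 0); Seismometer 1 is off by 43.8 km.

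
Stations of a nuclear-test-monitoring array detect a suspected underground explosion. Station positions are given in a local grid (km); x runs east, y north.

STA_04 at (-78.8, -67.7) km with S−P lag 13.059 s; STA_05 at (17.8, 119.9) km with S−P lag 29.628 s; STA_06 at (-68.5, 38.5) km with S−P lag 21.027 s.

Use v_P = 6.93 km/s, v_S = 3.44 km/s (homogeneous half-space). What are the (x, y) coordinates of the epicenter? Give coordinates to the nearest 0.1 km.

Distance from S−P lag: d = Δt · v_P v_S / (v_P − v_S) = Δt · (6.93·3.44)/(6.93−3.44) ≈ 6.8307·Δt.
So d_STA_04 = 89.20, d_STA_05 = 202.38, d_STA_06 = 143.63 km.
Circle about each station: (x + 78.8)² + (y + 67.7)² = 89.20²; (x − 17.8)² + (y − 119.9)² = 202.38²; (x + 68.5)² + (y − 38.5)² = 143.63².
Subtracting the STA_04 equation from the STA_05 and STA_06 equations removes the quadratic terms:
193.2 x + 375.2 y = -29100.90
20.6 x + 212.4 y = -17291.17
Solving the 2×2 system: x ≈ 9.2, y ≈ -82.3 km.
Check against STA_04 (with the unrounded x, y): √((x + 78.8)²+(y + 67.7)²) = 89.21 ≈ 89.20 km. ✓

9.2 km east, -82.3 km north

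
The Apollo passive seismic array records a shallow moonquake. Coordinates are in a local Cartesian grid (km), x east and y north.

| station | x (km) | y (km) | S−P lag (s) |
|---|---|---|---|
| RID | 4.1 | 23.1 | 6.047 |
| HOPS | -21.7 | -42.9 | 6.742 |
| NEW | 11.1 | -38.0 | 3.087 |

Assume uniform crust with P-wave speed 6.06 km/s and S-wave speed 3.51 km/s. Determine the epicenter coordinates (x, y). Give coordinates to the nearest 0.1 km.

(29.8, -20.3)

Distance from S−P lag: d = Δt · v_P v_S / (v_P − v_S) = Δt · (6.06·3.51)/(6.06−3.51) ≈ 8.3414·Δt.
So d_RID = 50.44, d_HOPS = 56.24, d_NEW = 25.75 km.
Circle about each station: (x − 4.1)² + (y − 23.1)² = 50.44²; (x + 21.7)² + (y + 42.9)² = 56.24²; (x − 11.1)² + (y + 38.0)² = 25.75².
Subtracting the RID equation from the HOPS and NEW equations removes the quadratic terms:
-51.6 x − 132.0 y = 1142.14
14.0 x − 122.2 y = 2897.92
Solving the 2×2 system: x ≈ 29.8, y ≈ -20.3 km.
Check against RID (with the unrounded x, y): √((x − 4.1)²+(y − 23.1)²) = 50.44 ≈ 50.44 km. ✓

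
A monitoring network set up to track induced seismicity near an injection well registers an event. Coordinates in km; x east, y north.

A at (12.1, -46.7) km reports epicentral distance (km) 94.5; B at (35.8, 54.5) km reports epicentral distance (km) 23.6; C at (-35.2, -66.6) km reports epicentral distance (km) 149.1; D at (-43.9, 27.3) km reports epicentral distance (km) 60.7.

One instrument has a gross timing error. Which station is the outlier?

C

Solve using three stations at a time. Using A, B, D (subtract circle equations pairwise → linear system) gives (x, y) ≈ (13.2, 47.8).
Distances from that point to each station vs reported:
  A: calculated 94.5 vs reported 94.5 → residual 0.0 km
  B: calculated 23.6 vs reported 23.6 → residual 0.0 km
  C: calculated 124.2 vs reported 149.1 → residual 24.9 km
  D: calculated 60.7 vs reported 60.7 → residual 0.0 km
A, B, D are mutually consistent (residuals ≈ 0); C is off by 24.9 km.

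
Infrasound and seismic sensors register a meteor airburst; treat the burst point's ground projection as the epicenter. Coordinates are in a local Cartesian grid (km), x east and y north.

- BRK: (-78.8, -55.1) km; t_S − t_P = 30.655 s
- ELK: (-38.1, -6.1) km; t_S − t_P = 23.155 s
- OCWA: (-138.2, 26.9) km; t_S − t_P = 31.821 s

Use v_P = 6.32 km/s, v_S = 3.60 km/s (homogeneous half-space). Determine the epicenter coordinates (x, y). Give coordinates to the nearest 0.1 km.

112.9 km east, 115.2 km north

Distance from S−P lag: d = Δt · v_P v_S / (v_P − v_S) = Δt · (6.32·3.60)/(6.32−3.60) ≈ 8.3647·Δt.
So d_BRK = 256.42, d_ELK = 193.68, d_OCWA = 266.17 km.
Circle about each station: (x + 78.8)² + (y + 55.1)² = 256.42²; (x + 38.1)² + (y + 6.1)² = 193.68²; (x + 138.2)² + (y − 26.9)² = 266.17².
Subtracting the BRK equation from the ELK and OCWA equations removes the quadratic terms:
81.4 x + 98.0 y = 20482.64
-118.8 x + 164.0 y = 5482.15
Solving the 2×2 system: x ≈ 112.9, y ≈ 115.2 km.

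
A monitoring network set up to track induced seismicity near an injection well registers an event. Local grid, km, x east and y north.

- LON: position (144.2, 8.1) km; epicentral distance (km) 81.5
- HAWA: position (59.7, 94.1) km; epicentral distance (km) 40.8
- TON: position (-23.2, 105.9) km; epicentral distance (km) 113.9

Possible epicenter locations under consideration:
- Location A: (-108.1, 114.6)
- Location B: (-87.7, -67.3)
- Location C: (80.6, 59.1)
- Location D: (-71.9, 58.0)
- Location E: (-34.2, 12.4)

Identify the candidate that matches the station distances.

Location C

For each candidate, compare |candidate − station| to the reported distance:
Location A: residuals LON 192.4, HAWA 128.2, TON 28.6 → max 192.4 km
Location B: residuals LON 162.3, HAWA 177.8, TON 70.9 → max 177.8 km
Location C: residuals LON 0.0, HAWA 0.0, TON 0.0 → max 0.0 km
Location D: residuals LON 140.3, HAWA 95.7, TON 45.6 → max 140.3 km
Location E: residuals LON 97.0, HAWA 83.7, TON 19.8 → max 97.0 km
Only Location C has all residuals ≈ 0.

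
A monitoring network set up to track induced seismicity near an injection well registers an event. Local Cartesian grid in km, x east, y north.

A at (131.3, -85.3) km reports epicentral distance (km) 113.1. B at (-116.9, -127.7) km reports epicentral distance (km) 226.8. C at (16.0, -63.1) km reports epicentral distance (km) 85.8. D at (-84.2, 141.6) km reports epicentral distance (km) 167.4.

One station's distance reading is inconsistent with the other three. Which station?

Solve using three stations at a time. Using A, B, C (subtract circle equations pairwise → linear system) gives (x, y) ≈ (65.7, 6.8).
Distances from that point to each station vs reported:
  A: calculated 113.1 vs reported 113.1 → residual 0.0 km
  B: calculated 226.8 vs reported 226.8 → residual 0.0 km
  C: calculated 85.8 vs reported 85.8 → residual 0.0 km
  D: calculated 201.6 vs reported 167.4 → residual 34.2 km
A, B, C are mutually consistent (residuals ≈ 0); D is off by 34.2 km.

D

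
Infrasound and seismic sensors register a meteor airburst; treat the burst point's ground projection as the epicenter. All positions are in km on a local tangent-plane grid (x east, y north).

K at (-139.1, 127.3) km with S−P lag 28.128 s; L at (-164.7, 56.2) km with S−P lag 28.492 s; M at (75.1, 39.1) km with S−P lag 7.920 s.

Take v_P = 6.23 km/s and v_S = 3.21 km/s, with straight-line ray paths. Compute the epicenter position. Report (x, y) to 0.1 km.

x ≈ 22.8 km, y ≈ 35.2 km

Distance from S−P lag: d = Δt · v_P v_S / (v_P − v_S) = Δt · (6.23·3.21)/(6.23−3.21) ≈ 6.6220·Δt.
So d_K = 186.26, d_L = 188.67, d_M = 52.45 km.
Circle about each station: (x + 139.1)² + (y − 127.3)² = 186.26²; (x + 164.7)² + (y − 56.2)² = 188.67²; (x − 75.1)² + (y − 39.1)² = 52.45².
Subtracting pairs of circle equations eliminates x²+y² and gives linear equations (the radical axes):
-51.2 x − 142.2 y = -6173.15
428.4 x − 176.4 y = 3556.51
Solving the 2×2 system: x ≈ 22.8, y ≈ 35.2 km.
Check against K (with the unrounded x, y): √((x + 139.1)²+(y − 127.3)²) = 186.26 ≈ 186.26 km. ✓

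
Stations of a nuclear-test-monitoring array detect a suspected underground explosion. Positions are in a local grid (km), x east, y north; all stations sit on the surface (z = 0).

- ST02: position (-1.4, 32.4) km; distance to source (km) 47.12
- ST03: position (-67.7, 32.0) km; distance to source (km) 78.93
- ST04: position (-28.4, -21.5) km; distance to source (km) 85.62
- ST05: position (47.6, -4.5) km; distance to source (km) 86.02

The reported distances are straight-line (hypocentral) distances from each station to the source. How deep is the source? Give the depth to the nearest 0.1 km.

Each station gives a sphere (x−x_i)² + (y−y_i)² + z² = d_i² (stations at z=0).
Subtracting the ST02 sphere from ST03 and ST04: z² cancels, leaving linear equations in x and y:
-132.6 x − 0.8 y = 545.92
-54.0 x − 107.8 y = -4893.40
Solving: x ≈ -4.404, y ≈ 47.600 km (keep extra digits for the depth step; rounded: -4.4, 47.6).
Then from the ST02 sphere: z² = 47.12² − (x + 1.4)² − (y − 32.4)² with x = -4.404, y = 47.600, so z ≈ 44.500 ≈ 44.5 km.

44.5 km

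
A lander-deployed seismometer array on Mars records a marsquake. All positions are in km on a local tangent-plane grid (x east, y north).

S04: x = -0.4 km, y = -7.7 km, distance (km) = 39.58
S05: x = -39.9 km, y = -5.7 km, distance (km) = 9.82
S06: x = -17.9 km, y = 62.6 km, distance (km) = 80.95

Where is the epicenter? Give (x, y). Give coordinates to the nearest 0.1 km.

Circle about each station: (x + 0.4)² + (y + 7.7)² = 39.58²; (x + 39.9)² + (y + 5.7)² = 9.82²; (x + 17.9)² + (y − 62.6)² = 80.95².
Subtracting pairs of circle equations eliminates x²+y² and gives linear equations (the radical axes):
-79.0 x + 4.0 y = 3035.19
-35.0 x + 140.6 y = -806.61
Solving the 2×2 system: x ≈ -39.2, y ≈ -15.5 km.

-39.2 km east, -15.5 km north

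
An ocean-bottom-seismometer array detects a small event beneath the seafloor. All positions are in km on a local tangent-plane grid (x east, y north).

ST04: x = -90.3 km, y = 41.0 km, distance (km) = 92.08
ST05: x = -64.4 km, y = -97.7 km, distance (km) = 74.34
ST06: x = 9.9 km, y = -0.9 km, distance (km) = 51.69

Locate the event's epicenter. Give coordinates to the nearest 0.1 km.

(-32.4, -30.6)

Circle about each station: (x + 90.3)² + (y − 41.0)² = 92.08²; (x + 64.4)² + (y + 97.7)² = 74.34²; (x − 9.9)² + (y + 0.9)² = 51.69².
Subtracting the ST04 equation from the ST05 and ST06 equations removes the quadratic terms:
51.8 x − 277.4 y = 6809.85
200.4 x − 83.8 y = -3929.40
Solving the 2×2 system: x ≈ -32.4, y ≈ -30.6 km.
Check against ST04 (with the unrounded x, y): √((x + 90.3)²+(y − 41.0)²) = 92.08 ≈ 92.08 km. ✓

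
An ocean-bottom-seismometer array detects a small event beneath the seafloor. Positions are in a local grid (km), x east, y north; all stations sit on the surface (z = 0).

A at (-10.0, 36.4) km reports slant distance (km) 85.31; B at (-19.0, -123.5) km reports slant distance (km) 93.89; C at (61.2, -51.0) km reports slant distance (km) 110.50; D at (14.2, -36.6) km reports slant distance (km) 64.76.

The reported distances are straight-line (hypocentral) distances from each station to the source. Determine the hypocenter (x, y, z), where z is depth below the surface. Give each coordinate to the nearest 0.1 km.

(-45.5, -37.0, 25.1)

Each station gives a sphere (x−x_i)² + (y−y_i)² + z² = d_i² (stations at z=0).
Subtracting the A sphere from B and C: z² cancels, leaving linear equations in x and y:
-18.0 x − 319.8 y = 12650.75
142.4 x − 174.8 y = -10.97
Solving: x ≈ -45.493, y ≈ -36.998 km (keep extra digits for the depth step; rounded: -45.5, -37.0).
Then from the A sphere: z² = 85.31² − (x + 10.0)² − (y − 36.4)² with x = -45.493, y = -36.998, so z ≈ 25.115 ≈ 25.1 km.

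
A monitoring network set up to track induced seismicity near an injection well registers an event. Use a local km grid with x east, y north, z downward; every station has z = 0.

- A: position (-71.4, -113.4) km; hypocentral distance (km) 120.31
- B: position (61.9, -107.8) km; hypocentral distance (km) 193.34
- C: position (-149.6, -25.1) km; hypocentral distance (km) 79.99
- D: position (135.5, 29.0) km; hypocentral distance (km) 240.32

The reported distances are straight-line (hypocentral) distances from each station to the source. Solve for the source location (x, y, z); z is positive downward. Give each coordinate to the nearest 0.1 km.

(-94.9, -9.7, 56.3)

Each station gives a sphere (x−x_i)² + (y−y_i)² + z² = d_i² (stations at z=0).
Subtracting the A sphere from B and C: z² cancels, leaving linear equations in x and y:
266.6 x + 11.2 y = -25410.93
-156.4 x + 176.6 y = 13128.75
Solving: x ≈ -94.907, y ≈ -9.709 km (keep extra digits for the depth step; rounded: -94.9, -9.7).
Then from the A sphere: z² = 120.31² − (x + 71.4)² − (y + 113.4)² with x = -94.907, y = -9.709, so z ≈ 56.304 ≈ 56.3 km.
Check against D (with the unrounded solution): distance 240.32 ≈ 240.32 km. ✓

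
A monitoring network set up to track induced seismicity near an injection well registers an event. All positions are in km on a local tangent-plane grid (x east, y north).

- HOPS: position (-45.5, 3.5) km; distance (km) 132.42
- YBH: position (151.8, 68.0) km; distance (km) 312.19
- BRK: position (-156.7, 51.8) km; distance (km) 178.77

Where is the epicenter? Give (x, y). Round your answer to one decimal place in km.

Circle about each station: (x + 45.5)² + (y − 3.5)² = 132.42²; (x − 151.8)² + (y − 68.0)² = 312.19²; (x + 156.7)² + (y − 51.8)² = 178.77².
Subtracting pairs of circle equations eliminates x²+y² and gives linear equations (the radical axes):
394.6 x + 129.0 y = -54342.80
-222.4 x + 96.6 y = 10731.97
Solving the 2×2 system: x ≈ -99.3, y ≈ -117.5 km.

x ≈ -99.3 km, y ≈ -117.5 km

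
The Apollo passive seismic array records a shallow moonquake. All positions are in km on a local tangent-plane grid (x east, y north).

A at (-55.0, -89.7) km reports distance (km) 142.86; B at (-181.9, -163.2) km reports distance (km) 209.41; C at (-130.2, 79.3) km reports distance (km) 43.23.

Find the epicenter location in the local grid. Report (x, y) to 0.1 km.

(-120.8, 37.1)

Circle about each station: (x + 55.0)² + (y + 89.7)² = 142.86²; (x + 181.9)² + (y + 163.2)² = 209.41²; (x + 130.2)² + (y − 79.3)² = 43.23².
Subtracting pairs of circle equations eliminates x²+y² and gives linear equations (the radical axes):
-253.8 x − 147.0 y = 25207.19
-150.4 x + 338.0 y = 30709.59
Solving the 2×2 system: x ≈ -120.8, y ≈ 37.1 km.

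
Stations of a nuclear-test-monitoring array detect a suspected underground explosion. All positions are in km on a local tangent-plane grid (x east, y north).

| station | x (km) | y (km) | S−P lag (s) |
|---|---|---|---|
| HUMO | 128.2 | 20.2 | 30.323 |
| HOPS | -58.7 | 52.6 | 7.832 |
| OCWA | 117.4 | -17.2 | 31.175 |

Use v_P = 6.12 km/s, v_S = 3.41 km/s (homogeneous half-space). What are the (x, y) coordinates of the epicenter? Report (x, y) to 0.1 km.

x ≈ -89.6 km, y ≈ 104.4 km

Distance from S−P lag: d = Δt · v_P v_S / (v_P − v_S) = Δt · (6.12·3.41)/(6.12−3.41) ≈ 7.7008·Δt.
So d_HUMO = 233.51, d_HOPS = 60.31, d_OCWA = 240.07 km.
Circle about each station: (x − 128.2)² + (y − 20.2)² = 233.51²; (x + 58.7)² + (y − 52.6)² = 60.31²; (x − 117.4)² + (y + 17.2)² = 240.07².
Subtracting pairs of circle equations eliminates x²+y² and gives linear equations (the radical axes):
-373.8 x + 64.8 y = 40258.79
-21.6 x − 74.8 y = -5871.36
Solving the 2×2 system: x ≈ -89.6, y ≈ 104.4 km.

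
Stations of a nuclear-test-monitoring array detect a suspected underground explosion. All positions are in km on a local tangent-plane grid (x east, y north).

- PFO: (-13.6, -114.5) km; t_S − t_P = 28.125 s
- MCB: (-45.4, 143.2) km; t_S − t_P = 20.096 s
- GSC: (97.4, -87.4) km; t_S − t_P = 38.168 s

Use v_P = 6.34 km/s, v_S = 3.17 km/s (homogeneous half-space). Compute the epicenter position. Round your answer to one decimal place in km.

(-111.7, 34.4)

Distance from S−P lag: d = Δt · v_P v_S / (v_P − v_S) = Δt · (6.34·3.17)/(6.34−3.17) ≈ 6.3400·Δt.
So d_PFO = 178.31, d_MCB = 127.41, d_GSC = 241.99 km.
Circle about each station: (x + 13.6)² + (y + 114.5)² = 178.31²; (x + 45.4)² + (y − 143.2)² = 127.41²; (x − 97.4)² + (y + 87.4)² = 241.99².
Subtracting the PFO equation from the MCB and GSC equations removes the quadratic terms:
-63.6 x + 515.4 y = 24833.34
222.0 x + 54.2 y = -22934.39
Solving the 2×2 system: x ≈ -111.7, y ≈ 34.4 km.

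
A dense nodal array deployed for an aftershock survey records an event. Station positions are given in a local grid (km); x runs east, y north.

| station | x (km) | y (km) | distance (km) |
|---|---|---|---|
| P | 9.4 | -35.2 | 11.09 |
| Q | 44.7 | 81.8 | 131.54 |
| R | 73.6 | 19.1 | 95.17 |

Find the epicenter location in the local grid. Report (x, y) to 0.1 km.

x ≈ 0.8 km, y ≈ -42.2 km

Circle about each station: (x − 9.4)² + (y + 35.2)² = 11.09²; (x − 44.7)² + (y − 81.8)² = 131.54²; (x − 73.6)² + (y − 19.1)² = 95.17².
Subtracting pairs of circle equations eliminates x²+y² and gives linear equations (the radical axes):
70.6 x + 234.0 y = -9817.85
128.4 x + 108.6 y = -4479.97
Solving the 2×2 system: x ≈ 0.8, y ≈ -42.2 km.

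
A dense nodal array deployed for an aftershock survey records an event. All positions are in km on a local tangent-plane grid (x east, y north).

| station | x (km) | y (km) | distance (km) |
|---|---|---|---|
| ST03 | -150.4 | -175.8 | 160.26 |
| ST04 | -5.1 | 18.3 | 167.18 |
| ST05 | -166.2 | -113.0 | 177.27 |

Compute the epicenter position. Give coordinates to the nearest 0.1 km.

Circle about each station: (x + 150.4)² + (y + 175.8)² = 160.26²; (x + 5.1)² + (y − 18.3)² = 167.18²; (x + 166.2)² + (y + 113.0)² = 177.27².
Subtracting the ST03 equation from the ST04 and ST05 equations removes the quadratic terms:
290.6 x + 388.2 y = -55430.78
-31.6 x + 125.6 y = -18875.75
Solving the 2×2 system: x ≈ 7.5, y ≈ -148.4 km.
Check against ST03 (with the unrounded x, y): √((x + 150.4)²+(y + 175.8)²) = 160.25 ≈ 160.26 km. ✓

(7.5, -148.4)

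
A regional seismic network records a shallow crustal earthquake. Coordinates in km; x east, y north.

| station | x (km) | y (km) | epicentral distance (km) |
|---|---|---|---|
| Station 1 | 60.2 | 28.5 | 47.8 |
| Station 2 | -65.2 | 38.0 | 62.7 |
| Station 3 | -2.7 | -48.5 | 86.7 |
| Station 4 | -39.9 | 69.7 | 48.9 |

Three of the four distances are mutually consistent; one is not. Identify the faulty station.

Station 1

Solve using three stations at a time. Using Station 2, Station 3, Station 4 (subtract circle equations pairwise → linear system) gives (x, y) ≈ (-2.5, 38.2).
Distances from that point to each station vs reported:
  Station 1: calculated 63.4 vs reported 47.8 → residual 15.6 km
  Station 2: calculated 62.7 vs reported 62.7 → residual 0.0 km
  Station 3: calculated 86.7 vs reported 86.7 → residual 0.0 km
  Station 4: calculated 48.9 vs reported 48.9 → residual 0.0 km
Station 2, Station 3, Station 4 are mutually consistent (residuals ≈ 0); Station 1 is off by 15.6 km.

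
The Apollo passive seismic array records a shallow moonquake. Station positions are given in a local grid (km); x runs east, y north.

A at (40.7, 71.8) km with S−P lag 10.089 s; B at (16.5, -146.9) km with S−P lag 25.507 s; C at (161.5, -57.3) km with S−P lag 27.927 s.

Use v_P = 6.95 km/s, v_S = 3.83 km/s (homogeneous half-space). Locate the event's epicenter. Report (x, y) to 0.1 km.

-44.8 km east, 61.9 km north

Distance from S−P lag: d = Δt · v_P v_S / (v_P − v_S) = Δt · (6.95·3.83)/(6.95−3.83) ≈ 8.5316·Δt.
So d_A = 86.08, d_B = 217.61, d_C = 238.26 km.
Circle about each station: (x − 40.7)² + (y − 71.8)² = 86.08²; (x − 16.5)² + (y + 146.9)² = 217.61²; (x − 161.5)² + (y + 57.3)² = 238.26².
Subtracting pairs of circle equations eliminates x²+y² and gives linear equations (the radical axes):
-48.4 x − 437.4 y = -24904.22
241.6 x − 258.2 y = -26804.25
Solving the 2×2 system: x ≈ -44.8, y ≈ 61.9 km.
Check against A (with the unrounded x, y): √((x − 40.7)²+(y − 71.8)²) = 86.07 ≈ 86.08 km. ✓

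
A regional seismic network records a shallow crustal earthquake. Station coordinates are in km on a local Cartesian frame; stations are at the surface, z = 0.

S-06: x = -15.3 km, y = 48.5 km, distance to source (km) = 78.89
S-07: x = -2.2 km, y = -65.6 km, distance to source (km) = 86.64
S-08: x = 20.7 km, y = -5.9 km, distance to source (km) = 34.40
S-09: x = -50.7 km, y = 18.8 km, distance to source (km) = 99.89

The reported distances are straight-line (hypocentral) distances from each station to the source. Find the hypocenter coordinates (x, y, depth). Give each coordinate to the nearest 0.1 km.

Each station gives a sphere (x−x_i)² + (y−y_i)² + z² = d_i² (stations at z=0).
Subtracting the S-06 sphere from S-07 and S-08: z² cancels, leaving linear equations in x and y:
26.2 x − 228.2 y = 439.00
72.0 x − 108.8 y = 2917.23
Solving: x ≈ 45.505, y ≈ 3.301 km (keep extra digits for the depth step; rounded: 45.5, 3.3).
Then from the S-06 sphere: z² = 78.89² − (x + 15.3)² − (y − 48.5)² with x = 45.505, y = 3.301, so z ≈ 21.987 ≈ 22.0 km.

(45.5, 3.3, 22.0)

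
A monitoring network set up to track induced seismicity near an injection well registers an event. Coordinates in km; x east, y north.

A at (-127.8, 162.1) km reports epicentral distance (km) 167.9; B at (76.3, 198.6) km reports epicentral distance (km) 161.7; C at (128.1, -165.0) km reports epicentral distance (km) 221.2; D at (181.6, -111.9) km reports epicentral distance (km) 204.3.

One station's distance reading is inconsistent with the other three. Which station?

A

Solve using three stations at a time. Using B, C, D (subtract circle equations pairwise → linear system) gives (x, y) ≈ (45.0, 40.0).
Distances from that point to each station vs reported:
  A: calculated 211.6 vs reported 167.9 → residual 43.7 km
  B: calculated 161.7 vs reported 161.7 → residual 0.0 km
  C: calculated 221.2 vs reported 221.2 → residual 0.0 km
  D: calculated 204.3 vs reported 204.3 → residual 0.0 km
B, C, D are mutually consistent (residuals ≈ 0); A is off by 43.7 km.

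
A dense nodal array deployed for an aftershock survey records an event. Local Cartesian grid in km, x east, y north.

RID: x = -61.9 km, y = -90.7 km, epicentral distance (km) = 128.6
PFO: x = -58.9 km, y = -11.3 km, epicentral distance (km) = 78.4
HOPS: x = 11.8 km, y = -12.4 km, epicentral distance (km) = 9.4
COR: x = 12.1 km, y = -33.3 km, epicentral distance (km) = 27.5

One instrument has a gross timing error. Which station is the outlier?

Solve using three stations at a time. Using PFO, HOPS, COR (subtract circle equations pairwise → linear system) gives (x, y) ≈ (19.4, -6.8).
Distances from that point to each station vs reported:
  RID: calculated 116.8 vs reported 128.6 → residual 11.8 km
  PFO: calculated 78.4 vs reported 78.4 → residual 0.0 km
  HOPS: calculated 9.4 vs reported 9.4 → residual 0.0 km
  COR: calculated 27.5 vs reported 27.5 → residual 0.0 km
PFO, HOPS, COR are mutually consistent (residuals ≈ 0); RID is off by 11.8 km.

RID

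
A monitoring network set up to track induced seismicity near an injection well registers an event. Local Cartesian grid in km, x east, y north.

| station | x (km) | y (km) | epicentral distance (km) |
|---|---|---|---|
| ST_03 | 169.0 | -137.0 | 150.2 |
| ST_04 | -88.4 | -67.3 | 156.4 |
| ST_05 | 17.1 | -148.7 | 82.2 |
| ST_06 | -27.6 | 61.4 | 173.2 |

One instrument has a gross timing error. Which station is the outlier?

Solve using three stations at a time. Using ST_04, ST_05, ST_06 (subtract circle equations pairwise → linear system) gives (x, y) ≈ (67.1, -83.6).
Distances from that point to each station vs reported:
  ST_03: calculated 115.1 vs reported 150.2 → residual 35.1 km
  ST_04: calculated 156.4 vs reported 156.4 → residual 0.0 km
  ST_05: calculated 82.1 vs reported 82.2 → residual 0.1 km
  ST_06: calculated 173.2 vs reported 173.2 → residual 0.0 km
ST_04, ST_05, ST_06 are mutually consistent (residuals ≈ 0); ST_03 is off by 35.1 km.

ST_03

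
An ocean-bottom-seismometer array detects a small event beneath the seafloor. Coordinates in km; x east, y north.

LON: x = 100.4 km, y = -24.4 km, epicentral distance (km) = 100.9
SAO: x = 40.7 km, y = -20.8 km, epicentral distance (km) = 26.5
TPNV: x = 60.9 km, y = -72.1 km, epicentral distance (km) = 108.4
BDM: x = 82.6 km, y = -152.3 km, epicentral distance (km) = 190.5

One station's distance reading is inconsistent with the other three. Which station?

Solve using three stations at a time. Using LON, TPNV, BDM (subtract circle equations pairwise → linear system) gives (x, y) ≈ (12.4, 24.7).
Distances from that point to each station vs reported:
  LON: calculated 100.8 vs reported 100.9 → residual 0.1 km
  SAO: calculated 53.6 vs reported 26.5 → residual 27.1 km
  TPNV: calculated 108.3 vs reported 108.4 → residual 0.1 km
  BDM: calculated 190.4 vs reported 190.5 → residual 0.1 km
LON, TPNV, BDM are mutually consistent (residuals ≈ 0); SAO is off by 27.1 km.

SAO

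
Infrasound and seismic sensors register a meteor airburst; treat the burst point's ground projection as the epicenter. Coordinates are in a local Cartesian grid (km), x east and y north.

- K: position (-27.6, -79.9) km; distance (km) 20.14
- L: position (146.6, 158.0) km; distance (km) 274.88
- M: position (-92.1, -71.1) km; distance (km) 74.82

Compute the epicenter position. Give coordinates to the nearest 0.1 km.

(-17.8, -62.3)

Circle about each station: (x + 27.6)² + (y + 79.9)² = 20.14²; (x − 146.6)² + (y − 158.0)² = 274.88²; (x + 92.1)² + (y + 71.1)² = 74.82².
Subtracting pairs of circle equations eliminates x²+y² and gives linear equations (the radical axes):
348.4 x + 475.8 y = -35843.60
-129.0 x + 17.6 y = 1199.44
Solving the 2×2 system: x ≈ -17.8, y ≈ -62.3 km.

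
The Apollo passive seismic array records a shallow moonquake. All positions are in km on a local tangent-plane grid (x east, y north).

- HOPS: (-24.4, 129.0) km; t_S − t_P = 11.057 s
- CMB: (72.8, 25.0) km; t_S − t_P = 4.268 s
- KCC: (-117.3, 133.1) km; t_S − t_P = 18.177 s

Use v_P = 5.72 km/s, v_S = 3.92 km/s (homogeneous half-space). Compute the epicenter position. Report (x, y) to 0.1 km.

Distance from S−P lag: d = Δt · v_P v_S / (v_P − v_S) = Δt · (5.72·3.92)/(5.72−3.92) ≈ 12.4569·Δt.
So d_HOPS = 137.74, d_CMB = 53.17, d_KCC = 226.43 km.
Circle about each station: (x + 24.4)² + (y − 129.0)² = 137.74²; (x − 72.8)² + (y − 25.0)² = 53.17²; (x + 117.3)² + (y − 133.1)² = 226.43².
Subtracting the HOPS equation from the CMB and KCC equations removes the quadratic terms:
194.4 x − 208.0 y = 4833.74
-185.8 x + 8.2 y = -18059.70
Solving the 2×2 system: x ≈ 100.3, y ≈ 70.5 km.

100.3 km east, 70.5 km north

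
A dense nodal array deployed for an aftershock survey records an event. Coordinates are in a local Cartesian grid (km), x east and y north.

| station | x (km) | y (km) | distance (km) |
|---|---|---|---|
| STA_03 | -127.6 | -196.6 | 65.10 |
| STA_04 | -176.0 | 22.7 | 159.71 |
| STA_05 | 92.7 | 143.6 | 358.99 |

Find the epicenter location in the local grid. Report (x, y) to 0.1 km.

Circle about each station: (x + 127.6)² + (y + 196.6)² = 65.10²; (x + 176.0)² + (y − 22.7)² = 159.71²; (x − 92.7)² + (y − 143.6)² = 358.99².
Subtracting the STA_03 equation from the STA_04 and STA_05 equations removes the quadratic terms:
-96.8 x + 438.6 y = -44711.30
440.6 x + 680.4 y = -150354.88
Solving the 2×2 system: x ≈ -137.1, y ≈ -132.2 km.

x ≈ -137.1 km, y ≈ -132.2 km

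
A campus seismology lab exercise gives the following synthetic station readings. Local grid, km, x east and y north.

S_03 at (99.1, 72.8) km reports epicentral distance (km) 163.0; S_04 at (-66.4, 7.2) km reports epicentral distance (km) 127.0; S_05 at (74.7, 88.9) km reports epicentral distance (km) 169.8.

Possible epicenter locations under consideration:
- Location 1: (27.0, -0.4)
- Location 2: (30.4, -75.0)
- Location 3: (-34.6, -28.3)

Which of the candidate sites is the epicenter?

Location 2

For each candidate, compare |candidate − station| to the reported distance:
Location 1: residuals S_03 60.3, S_04 33.3, S_05 68.6 → max 68.6 km
Location 2: residuals S_03 0.0, S_04 0.0, S_05 0.0 → max 0.0 km
Location 3: residuals S_03 4.6, S_04 79.3, S_05 9.5 → max 79.3 km
Only Location 2 has all residuals ≈ 0.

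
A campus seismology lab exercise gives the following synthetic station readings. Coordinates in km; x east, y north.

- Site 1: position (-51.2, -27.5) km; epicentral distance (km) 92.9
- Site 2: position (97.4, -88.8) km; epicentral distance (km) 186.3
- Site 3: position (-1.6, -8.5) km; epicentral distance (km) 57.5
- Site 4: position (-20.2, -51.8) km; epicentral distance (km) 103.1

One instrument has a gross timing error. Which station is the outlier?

Solve using three stations at a time. Using Site 1, Site 3, Site 4 (subtract circle equations pairwise → linear system) gives (x, y) ≈ (1.6, 49.1).
Distances from that point to each station vs reported:
  Site 1: calculated 93.0 vs reported 92.9 → residual 0.1 km
  Site 2: calculated 167.9 vs reported 186.3 → residual 18.4 km
  Site 3: calculated 57.6 vs reported 57.5 → residual 0.1 km
  Site 4: calculated 103.2 vs reported 103.1 → residual 0.1 km
Site 1, Site 3, Site 4 are mutually consistent (residuals ≈ 0); Site 2 is off by 18.4 km.

Site 2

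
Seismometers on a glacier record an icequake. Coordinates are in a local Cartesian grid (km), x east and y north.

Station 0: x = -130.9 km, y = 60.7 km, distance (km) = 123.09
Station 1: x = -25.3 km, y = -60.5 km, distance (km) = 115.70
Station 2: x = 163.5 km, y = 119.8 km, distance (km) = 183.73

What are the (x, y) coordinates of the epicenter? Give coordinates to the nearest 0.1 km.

-8.0 km east, 53.9 km north

Circle about each station: (x + 130.9)² + (y − 60.7)² = 123.09²; (x + 25.3)² + (y + 60.5)² = 115.70²; (x − 163.5)² + (y − 119.8)² = 183.73².
Subtracting pairs of circle equations eliminates x²+y² and gives linear equations (the radical axes):
211.2 x − 242.4 y = -14754.30
588.8 x + 118.2 y = 1659.43
Solving the 2×2 system: x ≈ -8.0, y ≈ 53.9 km.
Check against Station 0 (with the unrounded x, y): √((x + 130.9)²+(y − 60.7)²) = 123.09 ≈ 123.09 km. ✓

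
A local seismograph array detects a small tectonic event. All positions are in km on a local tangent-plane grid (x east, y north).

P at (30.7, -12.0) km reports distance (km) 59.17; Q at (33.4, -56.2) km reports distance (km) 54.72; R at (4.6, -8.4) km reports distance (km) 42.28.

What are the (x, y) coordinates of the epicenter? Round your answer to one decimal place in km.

-19.7 km east, -43.0 km north

Circle about each station: (x − 30.7)² + (y + 12.0)² = 59.17²; (x − 33.4)² + (y + 56.2)² = 54.72²; (x − 4.6)² + (y + 8.4)² = 42.28².
Subtracting the P equation from the Q and R equations removes the quadratic terms:
5.4 x − 88.4 y = 3694.32
-52.2 x + 7.2 y = 718.72
Solving the 2×2 system: x ≈ -19.7, y ≈ -43.0 km.
Check against P (with the unrounded x, y): √((x − 30.7)²+(y + 12.0)²) = 59.17 ≈ 59.17 km. ✓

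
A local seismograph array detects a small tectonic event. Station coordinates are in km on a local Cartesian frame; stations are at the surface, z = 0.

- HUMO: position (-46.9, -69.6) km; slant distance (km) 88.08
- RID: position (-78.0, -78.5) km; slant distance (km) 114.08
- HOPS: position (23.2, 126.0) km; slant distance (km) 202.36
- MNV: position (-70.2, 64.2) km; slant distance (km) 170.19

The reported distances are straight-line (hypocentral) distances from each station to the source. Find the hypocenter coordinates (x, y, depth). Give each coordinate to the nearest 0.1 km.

x ≈ 20.4 km, y ≈ -68.2 km, depth ≈ 56.8 km

Each station gives a sphere (x−x_i)² + (y−y_i)² + z² = d_i² (stations at z=0).
Subtracting the HUMO sphere from RID and HOPS: z² cancels, leaving linear equations in x and y:
-62.2 x − 17.8 y = -53.68
140.2 x + 391.2 y = -23821.01
Solving: x ≈ 20.379, y ≈ -68.196 km (keep extra digits for the depth step; rounded: 20.4, -68.2).
Then from the HUMO sphere: z² = 88.08² − (x + 46.9)² − (y + 69.6)² with x = 20.379, y = -68.196, so z ≈ 56.830 ≈ 56.8 km.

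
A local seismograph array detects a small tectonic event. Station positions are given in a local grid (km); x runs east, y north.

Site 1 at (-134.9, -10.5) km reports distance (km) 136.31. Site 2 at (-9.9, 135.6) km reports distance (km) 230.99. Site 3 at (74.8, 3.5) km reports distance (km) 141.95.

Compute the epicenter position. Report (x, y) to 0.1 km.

Circle about each station: (x + 134.9)² + (y + 10.5)² = 136.31²; (x + 9.9)² + (y − 135.6)² = 230.99²; (x − 74.8)² + (y − 3.5)² = 141.95².
Subtracting pairs of circle equations eliminates x²+y² and gives linear equations (the radical axes):
250.0 x + 292.2 y = -34598.85
419.4 x + 28.0 y = -14270.36
Solving the 2×2 system: x ≈ -27.7, y ≈ -94.7 km.

x ≈ -27.7 km, y ≈ -94.7 km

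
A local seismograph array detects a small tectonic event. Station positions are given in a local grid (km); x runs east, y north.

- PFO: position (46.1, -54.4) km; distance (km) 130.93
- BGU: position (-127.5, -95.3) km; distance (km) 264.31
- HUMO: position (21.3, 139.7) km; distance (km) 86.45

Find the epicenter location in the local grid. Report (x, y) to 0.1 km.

76.3 km east, 73.0 km north

Circle about each station: (x − 46.1)² + (y + 54.4)² = 130.93²; (x + 127.5)² + (y + 95.3)² = 264.31²; (x − 21.3)² + (y − 139.7)² = 86.45².
Subtracting pairs of circle equations eliminates x²+y² and gives linear equations (the radical axes):
-347.2 x − 81.8 y = -32463.34
-49.6 x + 388.2 y = 24554.27
Solving the 2×2 system: x ≈ 76.3, y ≈ 73.0 km.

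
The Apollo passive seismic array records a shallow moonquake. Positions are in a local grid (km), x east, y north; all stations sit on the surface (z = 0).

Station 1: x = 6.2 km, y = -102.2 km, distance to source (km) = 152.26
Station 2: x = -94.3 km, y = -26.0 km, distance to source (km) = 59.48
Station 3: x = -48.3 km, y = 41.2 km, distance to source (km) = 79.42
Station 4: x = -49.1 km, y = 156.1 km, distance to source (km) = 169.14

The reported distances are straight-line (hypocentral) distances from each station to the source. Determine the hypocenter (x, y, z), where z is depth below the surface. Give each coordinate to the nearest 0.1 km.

x ≈ -92.2 km, y ≈ 1.3 km, depth ≈ 52.8 km

Each station gives a sphere (x−x_i)² + (y−y_i)² + z² = d_i² (stations at z=0).
Subtracting the Station 1 sphere from Station 2 and Station 3: z² cancels, leaving linear equations in x and y:
-201.0 x + 152.4 y = 18730.45
-109.0 x + 286.8 y = 10422.62
Solving: x ≈ -92.201, y ≈ 1.300 km (keep extra digits for the depth step; rounded: -92.2, 1.3).
Then from the Station 1 sphere: z² = 152.26² − (x − 6.2)² − (y + 102.2)² with x = -92.201, y = 1.300, so z ≈ 52.802 ≈ 52.8 km.
Check against Station 4 (with the unrounded solution): distance 169.14 ≈ 169.14 km. ✓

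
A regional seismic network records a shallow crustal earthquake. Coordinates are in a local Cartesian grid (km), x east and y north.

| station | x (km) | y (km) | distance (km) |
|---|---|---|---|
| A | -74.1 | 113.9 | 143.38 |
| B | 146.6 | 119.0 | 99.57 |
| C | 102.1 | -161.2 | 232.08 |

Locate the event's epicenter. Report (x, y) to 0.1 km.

x ≈ 61.5 km, y ≈ 67.3 km

Circle about each station: (x + 74.1)² + (y − 113.9)² = 143.38²; (x − 146.6)² + (y − 119.0)² = 99.57²; (x − 102.1)² + (y + 161.2)² = 232.08².
Subtracting the A equation from the B and C equations removes the quadratic terms:
441.4 x + 10.2 y = 27832.18
352.4 x − 550.2 y = -15357.47
Solving the 2×2 system: x ≈ 61.5, y ≈ 67.3 km.
Check against A (with the unrounded x, y): √((x + 74.1)²+(y − 113.9)²) = 143.38 ≈ 143.38 km. ✓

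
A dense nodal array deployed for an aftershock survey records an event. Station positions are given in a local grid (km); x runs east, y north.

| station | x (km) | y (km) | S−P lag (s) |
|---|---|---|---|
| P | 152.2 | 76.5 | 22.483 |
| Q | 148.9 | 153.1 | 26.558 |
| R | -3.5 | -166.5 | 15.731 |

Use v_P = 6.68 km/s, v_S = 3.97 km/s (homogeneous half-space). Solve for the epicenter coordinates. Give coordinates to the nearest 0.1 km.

(-46.2, -18.6)

Distance from S−P lag: d = Δt · v_P v_S / (v_P − v_S) = Δt · (6.68·3.97)/(6.68−3.97) ≈ 9.7858·Δt.
So d_P = 220.01, d_Q = 259.89, d_R = 153.94 km.
Circle about each station: (x − 152.2)² + (y − 76.5)² = 220.01²; (x − 148.9)² + (y − 153.1)² = 259.89²; (x + 3.5)² + (y + 166.5)² = 153.94².
Subtracting pairs of circle equations eliminates x²+y² and gives linear equations (the radical axes):
-6.6 x + 153.2 y = -2544.68
-311.4 x − 486.0 y = 23424.29
Solving the 2×2 system: x ≈ -46.2, y ≈ -18.6 km.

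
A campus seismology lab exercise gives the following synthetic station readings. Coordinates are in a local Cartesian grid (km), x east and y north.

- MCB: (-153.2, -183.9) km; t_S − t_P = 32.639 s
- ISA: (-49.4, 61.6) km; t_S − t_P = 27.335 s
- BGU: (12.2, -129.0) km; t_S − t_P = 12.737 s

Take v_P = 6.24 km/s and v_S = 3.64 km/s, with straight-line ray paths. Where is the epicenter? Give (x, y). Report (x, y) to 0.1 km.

(121.0, -105.7)

Distance from S−P lag: d = Δt · v_P v_S / (v_P − v_S) = Δt · (6.24·3.64)/(6.24−3.64) ≈ 8.7360·Δt.
So d_MCB = 285.13, d_ISA = 238.80, d_BGU = 111.27 km.
Circle about each station: (x + 153.2)² + (y + 183.9)² = 285.13²; (x + 49.4)² + (y − 61.6)² = 238.80²; (x − 12.2)² + (y + 129.0)² = 111.27².
Subtracting the MCB equation from the ISA and BGU equations removes the quadratic terms:
207.6 x + 491.0 y = -26780.85
330.8 x + 109.8 y = 28418.49
Solving the 2×2 system: x ≈ 121.0, y ≈ -105.7 km.
Check against MCB (with the unrounded x, y): √((x + 153.2)²+(y + 183.9)²) = 285.13 ≈ 285.13 km. ✓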